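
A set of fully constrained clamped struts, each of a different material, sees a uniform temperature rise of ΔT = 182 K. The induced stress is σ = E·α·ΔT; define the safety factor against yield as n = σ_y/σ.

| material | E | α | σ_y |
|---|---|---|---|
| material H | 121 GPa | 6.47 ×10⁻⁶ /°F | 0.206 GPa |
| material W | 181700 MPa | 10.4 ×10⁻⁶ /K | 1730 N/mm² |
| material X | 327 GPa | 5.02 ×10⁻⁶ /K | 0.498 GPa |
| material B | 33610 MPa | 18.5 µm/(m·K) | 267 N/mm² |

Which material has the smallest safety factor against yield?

material H

Converting E to GPa, α to ×10⁻⁶/K, σ_y to MPa, then σ and n for each:
  material H: E = 121.0, α = 11.6, σ_y = 206.0 → σ = 256 MPa, n = 0.803
  material W: E = 181.7, α = 10.4, σ_y = 1730 → σ = 344 MPa, n = 5.03
  material X: E = 327.0, α = 5.02, σ_y = 498.0 → σ = 299 MPa, n = 1.67
  material B: E = 33.61, α = 18.5, σ_y = 267.0 → σ = 113 MPa, n = 2.36
Smallest n: material H with n = 0.803.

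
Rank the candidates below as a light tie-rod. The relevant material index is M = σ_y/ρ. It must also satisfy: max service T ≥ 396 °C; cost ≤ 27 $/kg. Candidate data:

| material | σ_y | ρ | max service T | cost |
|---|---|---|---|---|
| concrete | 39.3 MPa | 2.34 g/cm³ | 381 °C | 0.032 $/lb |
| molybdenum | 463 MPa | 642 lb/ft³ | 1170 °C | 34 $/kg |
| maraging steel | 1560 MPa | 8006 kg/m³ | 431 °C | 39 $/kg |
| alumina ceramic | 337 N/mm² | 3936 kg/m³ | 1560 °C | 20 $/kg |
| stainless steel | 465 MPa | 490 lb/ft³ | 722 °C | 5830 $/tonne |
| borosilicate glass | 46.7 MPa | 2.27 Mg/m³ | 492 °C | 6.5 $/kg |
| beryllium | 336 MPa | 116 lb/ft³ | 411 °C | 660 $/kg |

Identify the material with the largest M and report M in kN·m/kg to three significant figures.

Screen on constraints: max service T ≥ 396 °C; cost ≤ 27 $/kg. Survivors: alumina ceramic, stainless steel, borosilicate glass.
Convert each candidate to consistent units, then evaluate M:
  alumina ceramic: σ_y = 337.0 MPa, ρ = 3936 kg/m³
  stainless steel: σ_y = 465.0 MPa, ρ = 7849 kg/m³
  borosilicate glass: σ_y = 46.70 MPa, ρ = 2270 kg/m³
  alumina ceramic: M = 85.6 kN·m/kg
  stainless steel: M = 59.2 kN·m/kg
  borosilicate glass: M = 20.6 kN·m/kg
Alumina ceramic has the largest M.

alumina ceramic, M = 85.6 kN·m/kg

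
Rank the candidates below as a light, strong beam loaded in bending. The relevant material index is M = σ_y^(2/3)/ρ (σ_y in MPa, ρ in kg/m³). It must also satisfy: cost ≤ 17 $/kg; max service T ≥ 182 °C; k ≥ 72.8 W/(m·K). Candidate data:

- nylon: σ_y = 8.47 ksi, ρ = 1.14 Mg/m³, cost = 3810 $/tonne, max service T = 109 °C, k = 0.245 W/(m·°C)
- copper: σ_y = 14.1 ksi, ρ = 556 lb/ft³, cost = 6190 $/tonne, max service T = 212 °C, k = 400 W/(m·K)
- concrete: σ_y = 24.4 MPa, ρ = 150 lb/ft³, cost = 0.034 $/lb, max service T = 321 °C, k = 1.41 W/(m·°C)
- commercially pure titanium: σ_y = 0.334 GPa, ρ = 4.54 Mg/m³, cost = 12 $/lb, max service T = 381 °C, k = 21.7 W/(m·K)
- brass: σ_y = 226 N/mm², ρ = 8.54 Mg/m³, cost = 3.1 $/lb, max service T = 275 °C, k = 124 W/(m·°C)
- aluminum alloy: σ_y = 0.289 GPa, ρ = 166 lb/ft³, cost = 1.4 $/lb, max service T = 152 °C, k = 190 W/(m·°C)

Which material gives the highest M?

brass

Screen on constraints: cost ≤ 17 $/kg; max service T ≥ 182 °C; k ≥ 72.8 W/(m·K). Survivors: copper, brass.
Convert each candidate to consistent units, then evaluate M:
  copper: σ_y = 97.22 MPa, ρ = 8906 kg/m³
  brass: σ_y = 226.0 MPa, ρ = 8540 kg/m³
  brass: M = 4.34×10⁻³
  copper: M = 2.37×10⁻³
Brass ranks first.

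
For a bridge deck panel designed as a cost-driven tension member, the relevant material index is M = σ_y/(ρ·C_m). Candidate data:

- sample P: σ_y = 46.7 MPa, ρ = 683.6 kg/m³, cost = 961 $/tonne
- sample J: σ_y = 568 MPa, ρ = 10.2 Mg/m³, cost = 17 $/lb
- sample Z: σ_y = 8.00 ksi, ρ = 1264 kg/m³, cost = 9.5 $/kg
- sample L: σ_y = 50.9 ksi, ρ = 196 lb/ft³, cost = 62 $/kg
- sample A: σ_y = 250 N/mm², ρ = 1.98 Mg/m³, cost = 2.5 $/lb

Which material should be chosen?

sample P

Normalizing units and computing the index:
  sample P: σ_y = 46.70 MPa, ρ = 683.6 kg/m³, cost = 0.9610 $/kg
  sample J: σ_y = 568.0 MPa, ρ = 10200 kg/m³, cost = 37.48 $/kg
  sample Z: σ_y = 55.16 MPa, ρ = 1264 kg/m³, cost = 9.500 $/kg
  sample L: σ_y = 350.9 MPa, ρ = 3140 kg/m³, cost = 62.00 $/kg
  sample A: σ_y = 250.0 MPa, ρ = 1980 kg/m³, cost = 5.511 $/kg
  sample P: M = 71.1 kN·m per $
  sample A: M = 22.9 kN·m per $
  sample Z: M = 4.59 kN·m per $
  sample L: M = 1.80 kN·m per $
  sample J: M = 1.49 kN·m per $
Sample P ranks first.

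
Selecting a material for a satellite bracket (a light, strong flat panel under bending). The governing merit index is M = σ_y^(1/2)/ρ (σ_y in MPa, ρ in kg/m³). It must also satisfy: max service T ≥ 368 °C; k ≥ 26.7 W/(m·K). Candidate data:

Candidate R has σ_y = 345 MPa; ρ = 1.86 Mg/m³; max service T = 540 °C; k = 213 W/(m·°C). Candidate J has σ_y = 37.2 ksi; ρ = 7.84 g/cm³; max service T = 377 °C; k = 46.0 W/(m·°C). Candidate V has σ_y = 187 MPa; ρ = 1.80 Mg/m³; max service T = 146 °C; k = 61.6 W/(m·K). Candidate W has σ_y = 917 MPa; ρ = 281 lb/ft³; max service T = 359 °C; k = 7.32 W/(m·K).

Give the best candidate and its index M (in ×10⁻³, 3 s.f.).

candidate R, M = 9.99×10⁻³

Screen on constraints: max service T ≥ 368 °C; k ≥ 26.7 W/(m·K). Survivors: candidate R, candidate J.
Normalizing units and computing the index:
  candidate R: σ_y = 345.0 MPa, ρ = 1860 kg/m³
  candidate J: σ_y = 256.5 MPa, ρ = 7840 kg/m³
  candidate R: M = 9.99×10⁻³
  candidate J: M = 2.04×10⁻³
The maximum is for candidate R.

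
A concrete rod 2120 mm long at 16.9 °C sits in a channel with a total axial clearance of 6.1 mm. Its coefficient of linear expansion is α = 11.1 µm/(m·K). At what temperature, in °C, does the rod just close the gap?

276 °C

α·L₀·ΔT = 6.1 mm ⇒ ΔT = 6.1 / (11.1×10⁻⁶ × 2120.0) = 259.2 K.
T = 16.9 + 259.2 = 276.1 °C.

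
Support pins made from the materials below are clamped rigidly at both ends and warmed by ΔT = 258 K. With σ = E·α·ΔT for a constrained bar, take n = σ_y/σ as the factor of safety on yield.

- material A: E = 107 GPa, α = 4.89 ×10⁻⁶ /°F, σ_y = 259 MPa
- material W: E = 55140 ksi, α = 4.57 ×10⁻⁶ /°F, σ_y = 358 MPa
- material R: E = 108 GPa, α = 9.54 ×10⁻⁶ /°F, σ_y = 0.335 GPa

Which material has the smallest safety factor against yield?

Converting E to GPa, α to ×10⁻⁶/K, σ_y to MPa, then σ and n for each:
  material A: E = 107.0, α = 8.80, σ_y = 259.0 → σ = 243 MPa, n = 1.07
  material W: E = 380.2, α = 8.23, σ_y = 358.0 → σ = 807 MPa, n = 0.444
  material R: E = 108.0, α = 17.2, σ_y = 335.0 → σ = 478 MPa, n = 0.700
Material W has the lowest safety factor, n = 0.444.

material W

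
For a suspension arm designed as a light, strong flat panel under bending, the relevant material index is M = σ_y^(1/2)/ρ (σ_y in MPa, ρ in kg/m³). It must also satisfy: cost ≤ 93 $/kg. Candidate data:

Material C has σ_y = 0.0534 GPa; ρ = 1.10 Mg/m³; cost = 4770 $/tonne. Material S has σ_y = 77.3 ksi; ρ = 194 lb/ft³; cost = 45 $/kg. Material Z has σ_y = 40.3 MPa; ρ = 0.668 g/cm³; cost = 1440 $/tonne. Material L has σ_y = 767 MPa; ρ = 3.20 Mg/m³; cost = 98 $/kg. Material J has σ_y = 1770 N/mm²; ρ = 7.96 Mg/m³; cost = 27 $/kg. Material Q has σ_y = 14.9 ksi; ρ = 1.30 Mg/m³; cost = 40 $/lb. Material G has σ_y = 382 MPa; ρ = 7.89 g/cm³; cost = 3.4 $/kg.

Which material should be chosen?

material Z

Screen on constraints: cost ≤ 93 $/kg. Survivors: material C, material S, material Z, material J, material Q, material G.
Putting every candidate on a common basis:
  material C: σ_y = 53.40 MPa, ρ = 1100 kg/m³
  material S: σ_y = 533.0 MPa, ρ = 3108 kg/m³
  material Z: σ_y = 40.30 MPa, ρ = 668.0 kg/m³
  material J: σ_y = 1770 MPa, ρ = 7960 kg/m³
  material Q: σ_y = 102.7 MPa, ρ = 1300 kg/m³
  material G: σ_y = 382.0 MPa, ρ = 7890 kg/m³
  material Z: M = 9.50×10⁻³
  material Q: M = 7.80×10⁻³
  material S: M = 7.43×10⁻³
  material C: M = 6.64×10⁻³
  material J: M = 5.29×10⁻³
  material G: M = 2.48×10⁻³
The maximum is for material Z.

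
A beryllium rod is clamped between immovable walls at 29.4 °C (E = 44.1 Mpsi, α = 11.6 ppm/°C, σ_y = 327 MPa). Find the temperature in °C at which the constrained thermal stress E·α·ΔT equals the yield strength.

122 °C

E = 44.1 Mpsi = 304.1 GPa.
E·α·ΔT = 327.0 MPa ⇒ ΔT = 327.0 / (304.1×10³ × 11.6×10⁻⁶) = 92.71 K.
T = 29.4 + 92.71 = 122.1 °C.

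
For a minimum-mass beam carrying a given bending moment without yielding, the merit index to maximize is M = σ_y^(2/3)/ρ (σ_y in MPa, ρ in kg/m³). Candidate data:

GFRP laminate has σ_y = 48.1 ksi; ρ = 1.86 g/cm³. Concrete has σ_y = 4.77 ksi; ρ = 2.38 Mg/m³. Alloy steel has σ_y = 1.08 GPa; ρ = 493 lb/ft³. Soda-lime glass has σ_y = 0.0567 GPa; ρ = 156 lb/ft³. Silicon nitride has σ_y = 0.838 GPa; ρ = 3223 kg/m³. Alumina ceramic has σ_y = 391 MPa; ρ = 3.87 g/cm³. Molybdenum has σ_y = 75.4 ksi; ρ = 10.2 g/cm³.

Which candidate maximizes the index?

Convert each candidate to consistent units, then evaluate M:
  GFRP laminate: σ_y = 331.6 MPa, ρ = 1860 kg/m³
  concrete: σ_y = 32.89 MPa, ρ = 2380 kg/m³
  alloy steel: σ_y = 1080 MPa, ρ = 7897 kg/m³
  soda-lime glass: σ_y = 56.70 MPa, ρ = 2499 kg/m³
  silicon nitride: σ_y = 838.0 MPa, ρ = 3223 kg/m³
  alumina ceramic: σ_y = 391.0 MPa, ρ = 3870 kg/m³
  molybdenum: σ_y = 519.9 MPa, ρ = 10200 kg/m³
  silicon nitride: M = 27.6×10⁻³
  GFRP laminate: M = 25.8×10⁻³
  alumina ceramic: M = 13.8×10⁻³
  alloy steel: M = 13.3×10⁻³
  molybdenum: M = 6.34×10⁻³
  soda-lime glass: M = 5.91×10⁻³
  concrete: M = 4.31×10⁻³
Highest index: silicon nitride.

silicon nitride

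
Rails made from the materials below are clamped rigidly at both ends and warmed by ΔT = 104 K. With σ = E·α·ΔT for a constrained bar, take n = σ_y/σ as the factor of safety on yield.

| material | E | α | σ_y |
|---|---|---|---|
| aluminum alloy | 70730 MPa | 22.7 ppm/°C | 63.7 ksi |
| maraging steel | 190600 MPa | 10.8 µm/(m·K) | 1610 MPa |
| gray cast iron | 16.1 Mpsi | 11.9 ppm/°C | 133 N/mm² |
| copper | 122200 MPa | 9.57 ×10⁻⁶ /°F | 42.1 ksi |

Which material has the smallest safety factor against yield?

gray cast iron

In consistent units (E in GPa, α in ×10⁻⁶/K, σ_y in MPa):
  aluminum alloy: E = 70.73, α = 22.7, σ_y = 439.2 → σ = 167 MPa, n = 2.63
  maraging steel: E = 190.6, α = 10.8, σ_y = 1610 → σ = 214 MPa, n = 7.52
  gray cast iron: E = 111.0, α = 11.9, σ_y = 133.0 → σ = 137 MPa, n = 0.968
  copper: E = 122.2, α = 17.2, σ_y = 290.3 → σ = 219 MPa, n = 1.33
The minimum is gray cast iron at n = 0.968.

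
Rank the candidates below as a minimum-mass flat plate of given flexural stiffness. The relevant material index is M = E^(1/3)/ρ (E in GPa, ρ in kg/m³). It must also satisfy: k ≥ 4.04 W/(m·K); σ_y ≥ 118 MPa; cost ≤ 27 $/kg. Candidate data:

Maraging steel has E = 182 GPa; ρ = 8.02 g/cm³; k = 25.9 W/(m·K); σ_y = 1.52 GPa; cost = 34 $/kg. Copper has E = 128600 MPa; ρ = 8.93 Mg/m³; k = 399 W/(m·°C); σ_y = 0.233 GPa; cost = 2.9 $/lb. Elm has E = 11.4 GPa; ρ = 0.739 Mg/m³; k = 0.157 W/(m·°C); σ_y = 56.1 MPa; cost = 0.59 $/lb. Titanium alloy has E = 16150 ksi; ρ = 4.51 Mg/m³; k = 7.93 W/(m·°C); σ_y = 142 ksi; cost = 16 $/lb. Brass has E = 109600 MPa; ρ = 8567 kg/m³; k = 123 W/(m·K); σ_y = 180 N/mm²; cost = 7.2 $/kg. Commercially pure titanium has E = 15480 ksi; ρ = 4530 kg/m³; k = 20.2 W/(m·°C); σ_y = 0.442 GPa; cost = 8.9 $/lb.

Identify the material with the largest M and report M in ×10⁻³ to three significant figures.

Screen on constraints: k ≥ 4.04 W/(m·K); σ_y ≥ 118 MPa; cost ≤ 27 $/kg. Survivors: copper, brass, commercially pure titanium.
In SI units:
  copper: E = 128.6 GPa, ρ = 8930 kg/m³
  brass: E = 109.6 GPa, ρ = 8567 kg/m³
  commercially pure titanium: E = 106.7 GPa, ρ = 4530 kg/m³
  commercially pure titanium: M = 1.05×10⁻³
  copper: M = 0.565×10⁻³
  brass: M = 0.559×10⁻³
Highest index: commercially pure titanium.

commercially pure titanium, M = 1.05×10⁻³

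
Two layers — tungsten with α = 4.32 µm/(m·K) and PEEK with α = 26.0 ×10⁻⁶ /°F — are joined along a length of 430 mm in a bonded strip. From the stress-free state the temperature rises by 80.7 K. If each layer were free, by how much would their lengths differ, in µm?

1470 µm

PEEK: α = 26.0×10⁻⁶/°F × 9/5 = 46.8×10⁻⁶/K.
Δα = |4.32 − 46.8|×10⁻⁶/K = 42.5×10⁻⁶/K.
ΔL_mismatch = Δα·L·ΔT = 42.5×10⁻⁶ × 430.0 mm × 80.7 K = 1470 µm.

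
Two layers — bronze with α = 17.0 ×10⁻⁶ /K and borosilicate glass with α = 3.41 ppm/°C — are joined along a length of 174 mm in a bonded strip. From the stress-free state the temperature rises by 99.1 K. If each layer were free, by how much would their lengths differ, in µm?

234 µm

Δα = |17.0 − 3.41|×10⁻⁶/K = 13.6×10⁻⁶/K.
ΔL_mismatch = Δα·L·ΔT = 13.6×10⁻⁶ × 174.0 mm × 99.1 K = 234 µm.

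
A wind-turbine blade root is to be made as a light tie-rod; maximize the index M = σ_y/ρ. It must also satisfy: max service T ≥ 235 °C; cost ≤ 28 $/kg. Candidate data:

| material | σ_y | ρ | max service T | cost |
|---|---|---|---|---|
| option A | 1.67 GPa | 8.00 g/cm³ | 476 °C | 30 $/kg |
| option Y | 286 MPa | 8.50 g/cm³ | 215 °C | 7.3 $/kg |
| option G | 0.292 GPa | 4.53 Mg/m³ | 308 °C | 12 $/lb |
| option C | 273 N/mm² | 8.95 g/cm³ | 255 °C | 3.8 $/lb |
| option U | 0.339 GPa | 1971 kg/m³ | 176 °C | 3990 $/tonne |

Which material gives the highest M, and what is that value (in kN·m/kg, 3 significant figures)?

Screen on constraints: max service T ≥ 235 °C; cost ≤ 28 $/kg. Survivors: option G, option C.
Putting every candidate on a common basis:
  option G: σ_y = 292.0 MPa, ρ = 4530 kg/m³
  option C: σ_y = 273.0 MPa, ρ = 8950 kg/m³
  option G: M = 64.5 kN·m/kg
  option C: M = 30.5 kN·m/kg
Option G has the largest M.

option G, M = 64.5 kN·m/kg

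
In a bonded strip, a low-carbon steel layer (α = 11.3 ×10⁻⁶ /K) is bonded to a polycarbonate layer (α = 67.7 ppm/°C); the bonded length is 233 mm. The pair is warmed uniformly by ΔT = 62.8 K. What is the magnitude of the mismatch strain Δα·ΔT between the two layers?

Δα = |11.3 − 67.7|×10⁻⁶/K = 56.4×10⁻⁶/K.
Mismatch strain = Δα·ΔT = 56.4×10⁻⁶ × 62.8 = 3.54×10⁻³.

3.54×10⁻³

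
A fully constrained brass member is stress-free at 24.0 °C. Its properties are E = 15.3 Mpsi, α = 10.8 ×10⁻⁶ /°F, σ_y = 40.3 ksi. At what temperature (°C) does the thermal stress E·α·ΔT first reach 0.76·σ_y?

127 °C

E = 15.3 Mpsi = 105.5 GPa.
α = 10.8×10⁻⁶/°F × 9/5 = 19.4×10⁻⁶/K.
σ_y = 40.3 ksi = 277.9 MPa.
E·α·ΔT = 211.2 MPa ⇒ ΔT = 211.2 / (105.5×10³ × 19.4×10⁻⁶) = 103.0 K.
T = 24.0 + 103.0 = 127.0 °C.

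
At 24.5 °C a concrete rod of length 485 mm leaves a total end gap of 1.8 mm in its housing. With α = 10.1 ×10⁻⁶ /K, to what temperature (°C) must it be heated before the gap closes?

392 °C

α·L₀·ΔT = 1.8 mm ⇒ ΔT = 1.8 / (10.1×10⁻⁶ × 485.0) = 367.5 K.
T = 24.5 + 367.5 = 392.0 °C.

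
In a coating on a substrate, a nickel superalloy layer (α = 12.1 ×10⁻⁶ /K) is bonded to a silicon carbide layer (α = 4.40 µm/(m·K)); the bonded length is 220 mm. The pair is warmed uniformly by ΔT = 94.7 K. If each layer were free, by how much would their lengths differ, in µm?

Δα = |12.1 − 4.40|×10⁻⁶/K = 7.70×10⁻⁶/K.
ΔL_mismatch = Δα·L·ΔT = 7.70×10⁻⁶ × 220.0 mm × 94.7 K = 160 µm.

160 µm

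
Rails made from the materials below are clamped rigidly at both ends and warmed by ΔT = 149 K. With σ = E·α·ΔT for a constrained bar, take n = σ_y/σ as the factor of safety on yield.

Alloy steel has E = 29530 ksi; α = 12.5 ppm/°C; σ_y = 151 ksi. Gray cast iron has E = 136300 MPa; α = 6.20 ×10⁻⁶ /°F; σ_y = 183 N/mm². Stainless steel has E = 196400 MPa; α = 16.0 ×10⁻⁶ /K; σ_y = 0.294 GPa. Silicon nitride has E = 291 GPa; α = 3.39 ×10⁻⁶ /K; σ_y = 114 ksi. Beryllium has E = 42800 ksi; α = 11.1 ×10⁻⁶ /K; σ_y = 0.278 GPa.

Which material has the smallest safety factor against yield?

beryllium

Per material, after unit conversion:
  alloy steel: E = 203.6, α = 12.5, σ_y = 1041 → σ = 379 MPa, n = 2.75
  gray cast iron: E = 136.3, α = 11.2, σ_y = 183.0 → σ = 227 MPa, n = 0.807
  stainless steel: E = 196.4, α = 16.0, σ_y = 294.0 → σ = 468 MPa, n = 0.628
  silicon nitride: E = 291.0, α = 3.39, σ_y = 786.0 → σ = 147 MPa, n = 5.35
  beryllium: E = 295.1, α = 11.1, σ_y = 278.0 → σ = 488 MPa, n = 0.570
The minimum is beryllium at n = 0.570.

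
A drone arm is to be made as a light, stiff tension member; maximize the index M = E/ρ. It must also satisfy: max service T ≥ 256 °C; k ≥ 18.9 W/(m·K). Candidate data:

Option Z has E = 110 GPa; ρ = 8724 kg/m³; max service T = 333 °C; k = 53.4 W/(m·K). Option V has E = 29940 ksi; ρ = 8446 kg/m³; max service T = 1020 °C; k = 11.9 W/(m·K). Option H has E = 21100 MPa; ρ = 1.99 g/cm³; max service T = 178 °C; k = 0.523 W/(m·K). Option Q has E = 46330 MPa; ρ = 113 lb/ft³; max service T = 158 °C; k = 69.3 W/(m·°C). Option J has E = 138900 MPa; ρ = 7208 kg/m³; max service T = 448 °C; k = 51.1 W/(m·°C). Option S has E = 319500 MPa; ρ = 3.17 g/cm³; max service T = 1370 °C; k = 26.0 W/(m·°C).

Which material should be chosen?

option S

Screen on constraints: max service T ≥ 256 °C; k ≥ 18.9 W/(m·K). Survivors: option Z, option J, option S.
Normalizing units and computing the index:
  option Z: E = 110.0 GPa, ρ = 8724 kg/m³
  option J: E = 138.9 GPa, ρ = 7208 kg/m³
  option S: E = 319.5 GPa, ρ = 3170 kg/m³
  option S: M = 101 MN·m/kg
  option J: M = 19.3 MN·m/kg
  option Z: M = 12.6 MN·m/kg
Highest index: option S.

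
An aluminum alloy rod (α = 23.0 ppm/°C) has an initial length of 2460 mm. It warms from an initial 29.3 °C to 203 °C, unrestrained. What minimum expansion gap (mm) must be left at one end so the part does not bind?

9.83 mm

ΔT = 203 − 29.3 = 173.7 K.
ΔL = α·L₀·ΔT = 23.0×10⁻⁶ × 2460 mm × 173.7 K = 9.83 mm.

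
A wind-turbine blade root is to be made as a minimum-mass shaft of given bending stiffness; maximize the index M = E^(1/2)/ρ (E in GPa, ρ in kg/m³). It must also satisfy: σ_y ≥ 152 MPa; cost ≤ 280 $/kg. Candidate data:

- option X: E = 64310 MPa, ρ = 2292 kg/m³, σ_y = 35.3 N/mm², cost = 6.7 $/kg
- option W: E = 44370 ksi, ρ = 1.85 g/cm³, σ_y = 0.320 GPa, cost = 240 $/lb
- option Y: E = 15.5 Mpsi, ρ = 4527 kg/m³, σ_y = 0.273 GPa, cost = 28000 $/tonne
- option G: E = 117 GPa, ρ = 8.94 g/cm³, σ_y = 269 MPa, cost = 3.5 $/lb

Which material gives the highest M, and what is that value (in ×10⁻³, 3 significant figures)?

option Y, M = 2.28×10⁻³

Screen on constraints: σ_y ≥ 152 MPa; cost ≤ 280 $/kg. Survivors: option Y, option G.
Convert each candidate to consistent units, then evaluate M:
  option Y: E = 106.9 GPa, ρ = 4527 kg/m³
  option G: E = 117.0 GPa, ρ = 8940 kg/m³
  option Y: M = 2.28×10⁻³
  option G: M = 1.21×10⁻³
The maximum is for option Y.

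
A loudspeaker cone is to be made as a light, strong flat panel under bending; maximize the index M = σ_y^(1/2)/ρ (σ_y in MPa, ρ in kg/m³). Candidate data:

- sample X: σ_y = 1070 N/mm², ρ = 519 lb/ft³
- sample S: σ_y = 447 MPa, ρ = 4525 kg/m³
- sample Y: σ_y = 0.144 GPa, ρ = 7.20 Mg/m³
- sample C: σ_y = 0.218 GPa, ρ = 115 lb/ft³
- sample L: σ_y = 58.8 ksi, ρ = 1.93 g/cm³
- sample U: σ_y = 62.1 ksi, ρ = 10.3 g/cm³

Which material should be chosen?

In SI units:
  sample X: σ_y = 1070 MPa, ρ = 8314 kg/m³
  sample S: σ_y = 447.0 MPa, ρ = 4525 kg/m³
  sample Y: σ_y = 144.0 MPa, ρ = 7200 kg/m³
  sample C: σ_y = 218.0 MPa, ρ = 1842 kg/m³
  sample L: σ_y = 405.4 MPa, ρ = 1930 kg/m³
  sample U: σ_y = 428.2 MPa, ρ = 10300 kg/m³
  sample L: M = 10.4×10⁻³
  sample C: M = 8.02×10⁻³
  sample S: M = 4.67×10⁻³
  sample X: M = 3.93×10⁻³
  sample U: M = 2.01×10⁻³
  sample Y: M = 1.67×10⁻³
Sample L has the largest M.

sample L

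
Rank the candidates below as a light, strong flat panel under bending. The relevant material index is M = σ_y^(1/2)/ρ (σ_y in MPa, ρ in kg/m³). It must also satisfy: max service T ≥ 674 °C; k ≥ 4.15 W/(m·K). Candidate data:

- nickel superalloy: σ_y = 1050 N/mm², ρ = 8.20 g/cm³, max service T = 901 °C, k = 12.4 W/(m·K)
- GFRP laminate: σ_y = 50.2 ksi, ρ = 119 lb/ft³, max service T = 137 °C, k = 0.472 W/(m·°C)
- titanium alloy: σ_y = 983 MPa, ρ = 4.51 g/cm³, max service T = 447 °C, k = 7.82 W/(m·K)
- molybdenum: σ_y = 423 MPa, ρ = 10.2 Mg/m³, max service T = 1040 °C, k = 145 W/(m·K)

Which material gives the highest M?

nickel superalloy

Screen on constraints: max service T ≥ 674 °C; k ≥ 4.15 W/(m·K). Survivors: nickel superalloy, molybdenum.
Convert each candidate to consistent units, then evaluate M:
  nickel superalloy: σ_y = 1050 MPa, ρ = 8200 kg/m³
  molybdenum: σ_y = 423.0 MPa, ρ = 10200 kg/m³
  nickel superalloy: M = 3.95×10⁻³
  molybdenum: M = 2.02×10⁻³
Nickel superalloy ranks first.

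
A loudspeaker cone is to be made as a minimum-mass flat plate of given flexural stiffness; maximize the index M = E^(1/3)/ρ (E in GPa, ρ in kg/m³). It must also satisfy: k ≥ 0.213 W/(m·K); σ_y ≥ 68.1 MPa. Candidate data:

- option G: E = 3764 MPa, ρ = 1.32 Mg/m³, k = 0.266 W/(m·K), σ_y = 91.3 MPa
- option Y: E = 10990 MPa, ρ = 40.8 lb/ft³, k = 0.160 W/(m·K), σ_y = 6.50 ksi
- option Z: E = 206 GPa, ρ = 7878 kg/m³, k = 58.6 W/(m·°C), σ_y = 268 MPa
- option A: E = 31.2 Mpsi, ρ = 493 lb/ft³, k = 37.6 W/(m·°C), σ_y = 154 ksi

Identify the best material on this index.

Screen on constraints: k ≥ 0.213 W/(m·K); σ_y ≥ 68.1 MPa. Survivors: option G, option Z, option A.
Normalizing units and computing the index:
  option G: E = 3.764 GPa, ρ = 1320 kg/m³
  option Z: E = 206.0 GPa, ρ = 7878 kg/m³
  option A: E = 215.1 GPa, ρ = 7897 kg/m³
  option G: M = 1.18×10⁻³
  option A: M = 0.759×10⁻³
  option Z: M = 0.750×10⁻³
Option G has the largest M.

option G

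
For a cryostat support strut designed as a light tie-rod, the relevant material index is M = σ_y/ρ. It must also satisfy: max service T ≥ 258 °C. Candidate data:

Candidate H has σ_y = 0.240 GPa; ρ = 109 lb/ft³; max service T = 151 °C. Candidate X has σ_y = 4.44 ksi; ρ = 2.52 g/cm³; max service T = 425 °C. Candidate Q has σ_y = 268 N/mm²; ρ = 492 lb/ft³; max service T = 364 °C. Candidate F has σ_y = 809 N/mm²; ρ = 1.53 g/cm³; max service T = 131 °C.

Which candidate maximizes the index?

Screen on constraints: max service T ≥ 258 °C. Survivors: candidate X, candidate Q.
In SI units:
  candidate X: σ_y = 30.61 MPa, ρ = 2520 kg/m³
  candidate Q: σ_y = 268.0 MPa, ρ = 7881 kg/m³
  candidate Q: M = 34.0 kN·m/kg
  candidate X: M = 12.1 kN·m/kg
The maximum is for candidate Q.

candidate Q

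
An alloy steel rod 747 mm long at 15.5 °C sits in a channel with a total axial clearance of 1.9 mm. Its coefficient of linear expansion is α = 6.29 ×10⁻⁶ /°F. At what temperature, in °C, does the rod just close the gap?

α = 6.29×10⁻⁶/°F × 9/5 = 11.3×10⁻⁶/K.
α·L₀·ΔT = 1.9 mm ⇒ ΔT = 1.9 / (11.3×10⁻⁶ × 747.0) = 224.7 K.
T = 15.5 + 224.7 = 240.2 °C.

240 °C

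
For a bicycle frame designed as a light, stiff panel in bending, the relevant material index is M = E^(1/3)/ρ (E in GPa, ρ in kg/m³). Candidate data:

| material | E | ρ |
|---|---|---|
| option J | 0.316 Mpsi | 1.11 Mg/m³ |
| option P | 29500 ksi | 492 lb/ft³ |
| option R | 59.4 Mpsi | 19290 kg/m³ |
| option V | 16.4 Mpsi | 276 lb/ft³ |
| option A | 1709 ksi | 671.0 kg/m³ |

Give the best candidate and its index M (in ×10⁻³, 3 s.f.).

option A, M = 3.39×10⁻³

In SI units:
  option J: E = 2.179 GPa, ρ = 1110 kg/m³
  option P: E = 203.4 GPa, ρ = 7881 kg/m³
  option R: E = 409.5 GPa, ρ = 19290 kg/m³
  option V: E = 113.1 GPa, ρ = 4421 kg/m³
  option A: E = 11.78 GPa, ρ = 671.0 kg/m³
  option A: M = 3.39×10⁻³
  option J: M = 1.17×10⁻³
  option V: M = 1.09×10⁻³
  option P: M = 0.746×10⁻³
  option R: M = 0.385×10⁻³
Option A has the largest M.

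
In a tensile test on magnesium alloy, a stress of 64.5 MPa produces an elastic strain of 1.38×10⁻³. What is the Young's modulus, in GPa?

E = σ/ε = 64.5 MPa / 1.38×10⁻³ = 46740 MPa = 46.7 GPa.

46.7 GPa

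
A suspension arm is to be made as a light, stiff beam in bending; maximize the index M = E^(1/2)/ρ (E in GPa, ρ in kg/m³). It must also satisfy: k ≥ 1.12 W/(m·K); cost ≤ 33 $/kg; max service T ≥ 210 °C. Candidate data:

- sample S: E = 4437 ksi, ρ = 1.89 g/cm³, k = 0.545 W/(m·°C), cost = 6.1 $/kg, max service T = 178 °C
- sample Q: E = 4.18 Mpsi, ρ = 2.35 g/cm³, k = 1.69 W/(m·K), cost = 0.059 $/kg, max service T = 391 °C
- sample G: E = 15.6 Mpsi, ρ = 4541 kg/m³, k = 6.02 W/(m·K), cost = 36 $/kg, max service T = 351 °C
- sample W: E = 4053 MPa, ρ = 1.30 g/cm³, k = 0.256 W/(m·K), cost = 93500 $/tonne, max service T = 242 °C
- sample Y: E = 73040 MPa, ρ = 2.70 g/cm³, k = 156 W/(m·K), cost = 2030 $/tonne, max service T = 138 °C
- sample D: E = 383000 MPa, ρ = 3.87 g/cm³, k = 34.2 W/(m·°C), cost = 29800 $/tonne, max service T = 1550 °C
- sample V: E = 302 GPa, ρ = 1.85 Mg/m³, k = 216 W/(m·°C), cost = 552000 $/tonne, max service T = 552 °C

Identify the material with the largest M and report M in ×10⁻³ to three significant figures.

sample D, M = 5.06×10⁻³

Screen on constraints: k ≥ 1.12 W/(m·K); cost ≤ 33 $/kg; max service T ≥ 210 °C. Survivors: sample Q, sample D.
Normalizing units and computing the index:
  sample Q: E = 28.82 GPa, ρ = 2350 kg/m³
  sample D: E = 383.0 GPa, ρ = 3870 kg/m³
  sample D: M = 5.06×10⁻³
  sample Q: M = 2.28×10⁻³
Highest index: sample D.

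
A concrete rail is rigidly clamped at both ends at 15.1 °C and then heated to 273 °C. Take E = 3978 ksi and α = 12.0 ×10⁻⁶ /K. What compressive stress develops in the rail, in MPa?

84.9 MPa

E = 3978 ksi = 27.43 GPa.
ΔT = 257.9 K. Constrained thermal stress σ = E·α·ΔT = 27.43×10³ MPa × 12.0×10⁻⁶ × 257.9 = 84.9 MPa (compressive).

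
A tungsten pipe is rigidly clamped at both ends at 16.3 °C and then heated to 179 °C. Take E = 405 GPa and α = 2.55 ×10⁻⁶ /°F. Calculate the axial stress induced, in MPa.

302 MPa

α = 2.55×10⁻⁶/°F × 9/5 = 4.59×10⁻⁶/K.
ΔT = 162.7 K. Constrained thermal stress σ = E·α·ΔT = 405.0×10³ MPa × 4.59×10⁻⁶ × 162.7 = 302 MPa (compressive).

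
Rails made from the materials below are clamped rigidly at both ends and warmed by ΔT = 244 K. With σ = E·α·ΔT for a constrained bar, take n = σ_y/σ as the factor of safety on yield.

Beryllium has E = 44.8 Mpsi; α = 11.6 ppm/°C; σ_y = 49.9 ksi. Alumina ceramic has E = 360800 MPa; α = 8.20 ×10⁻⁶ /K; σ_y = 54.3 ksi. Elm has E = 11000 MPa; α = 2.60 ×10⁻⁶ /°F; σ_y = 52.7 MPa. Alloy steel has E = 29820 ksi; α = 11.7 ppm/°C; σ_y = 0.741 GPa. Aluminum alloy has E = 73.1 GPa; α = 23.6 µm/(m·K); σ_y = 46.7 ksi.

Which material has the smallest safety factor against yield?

beryllium

In consistent units (E in GPa, α in ×10⁻⁶/K, σ_y in MPa):
  beryllium: E = 308.9, α = 11.6, σ_y = 344.0 → σ = 874 MPa, n = 0.394
  alumina ceramic: E = 360.8, α = 8.20, σ_y = 374.4 → σ = 722 MPa, n = 0.519
  elm: E = 11.00, α = 4.68, σ_y = 52.70 → σ = 12.6 MPa, n = 4.20
  alloy steel: E = 205.6, α = 11.7, σ_y = 741.0 → σ = 587 MPa, n = 1.26
  aluminum alloy: E = 73.10, α = 23.6, σ_y = 322.0 → σ = 421 MPa, n = 0.765
The minimum is beryllium at n = 0.394.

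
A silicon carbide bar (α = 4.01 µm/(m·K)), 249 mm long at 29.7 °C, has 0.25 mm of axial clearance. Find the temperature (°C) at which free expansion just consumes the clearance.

280 °C

α·L₀·ΔT = 0.25 mm ⇒ ΔT = 0.25 / (4.01×10⁻⁶ × 249.0) = 250.4 K.
T = 29.7 + 250.4 = 280.1 °C.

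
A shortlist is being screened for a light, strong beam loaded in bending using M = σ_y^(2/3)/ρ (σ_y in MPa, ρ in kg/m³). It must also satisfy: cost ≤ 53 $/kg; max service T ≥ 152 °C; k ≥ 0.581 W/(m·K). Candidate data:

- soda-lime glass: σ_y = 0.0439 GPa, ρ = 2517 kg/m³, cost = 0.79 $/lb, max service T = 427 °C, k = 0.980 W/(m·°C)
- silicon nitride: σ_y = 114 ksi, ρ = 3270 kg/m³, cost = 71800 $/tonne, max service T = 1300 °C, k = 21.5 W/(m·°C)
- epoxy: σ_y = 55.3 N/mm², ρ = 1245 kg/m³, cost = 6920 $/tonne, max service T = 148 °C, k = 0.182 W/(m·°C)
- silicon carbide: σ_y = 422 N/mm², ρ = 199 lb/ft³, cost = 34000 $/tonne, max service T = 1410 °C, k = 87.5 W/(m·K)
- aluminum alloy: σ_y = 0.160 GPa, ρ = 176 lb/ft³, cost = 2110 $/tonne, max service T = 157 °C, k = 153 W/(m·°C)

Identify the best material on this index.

Screen on constraints: cost ≤ 53 $/kg; max service T ≥ 152 °C; k ≥ 0.581 W/(m·K). Survivors: soda-lime glass, silicon carbide, aluminum alloy.
After converting to SI:
  soda-lime glass: σ_y = 43.90 MPa, ρ = 2517 kg/m³
  silicon carbide: σ_y = 422.0 MPa, ρ = 3188 kg/m³
  aluminum alloy: σ_y = 160.0 MPa, ρ = 2819 kg/m³
  silicon carbide: M = 17.6×10⁻³
  aluminum alloy: M = 10.5×10⁻³
  soda-lime glass: M = 4.94×10⁻³
The maximum is for silicon carbide.

silicon carbide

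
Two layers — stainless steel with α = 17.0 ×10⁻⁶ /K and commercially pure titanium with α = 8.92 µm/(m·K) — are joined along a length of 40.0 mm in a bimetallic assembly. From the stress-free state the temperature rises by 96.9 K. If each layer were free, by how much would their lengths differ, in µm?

Δα = |17.0 − 8.92|×10⁻⁶/K = 8.08×10⁻⁶/K.
ΔL_mismatch = Δα·L·ΔT = 8.08×10⁻⁶ × 40.0 mm × 96.9 K = 31.3 µm.

31.3 µm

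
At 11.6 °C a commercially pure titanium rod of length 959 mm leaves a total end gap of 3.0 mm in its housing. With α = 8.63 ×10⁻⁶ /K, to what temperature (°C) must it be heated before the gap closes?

α·L₀·ΔT = 3.0 mm ⇒ ΔT = 3.0 / (8.63×10⁻⁶ × 959.0) = 362.5 K.
T = 11.6 + 362.5 = 374.1 °C.

374 °C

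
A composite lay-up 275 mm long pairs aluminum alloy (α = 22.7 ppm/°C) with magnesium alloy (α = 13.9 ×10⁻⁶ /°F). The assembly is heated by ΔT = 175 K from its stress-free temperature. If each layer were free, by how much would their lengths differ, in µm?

112 µm

magnesium alloy: α = 13.9×10⁻⁶/°F × 9/5 = 25.0×10⁻⁶/K.
Δα = |22.7 − 25.0|×10⁻⁶/K = 2.32×10⁻⁶/K.
ΔL_mismatch = Δα·L·ΔT = 2.32×10⁻⁶ × 275.0 mm × 175.0 K = 112 µm.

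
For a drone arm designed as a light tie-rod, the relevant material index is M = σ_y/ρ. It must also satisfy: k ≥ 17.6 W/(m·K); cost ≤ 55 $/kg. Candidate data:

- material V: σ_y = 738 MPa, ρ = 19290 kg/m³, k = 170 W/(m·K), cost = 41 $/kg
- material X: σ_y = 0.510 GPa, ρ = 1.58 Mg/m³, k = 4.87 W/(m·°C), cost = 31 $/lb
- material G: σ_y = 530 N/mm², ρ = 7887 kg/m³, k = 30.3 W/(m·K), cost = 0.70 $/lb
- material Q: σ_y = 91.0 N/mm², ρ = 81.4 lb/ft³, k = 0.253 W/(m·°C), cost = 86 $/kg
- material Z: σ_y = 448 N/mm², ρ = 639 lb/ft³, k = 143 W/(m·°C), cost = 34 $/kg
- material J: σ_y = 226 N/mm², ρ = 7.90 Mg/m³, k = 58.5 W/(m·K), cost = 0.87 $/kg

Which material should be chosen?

material G

Screen on constraints: k ≥ 17.6 W/(m·K); cost ≤ 55 $/kg. Survivors: material V, material G, material Z, material J.
In SI units:
  material V: σ_y = 738.0 MPa, ρ = 19290 kg/m³
  material G: σ_y = 530.0 MPa, ρ = 7887 kg/m³
  material Z: σ_y = 448.0 MPa, ρ = 10240 kg/m³
  material J: σ_y = 226.0 MPa, ρ = 7900 kg/m³
  material G: M = 67.2 kN·m/kg
  material Z: M = 43.8 kN·m/kg
  material V: M = 38.3 kN·m/kg
  material J: M = 28.6 kN·m/kg
Material G ranks first.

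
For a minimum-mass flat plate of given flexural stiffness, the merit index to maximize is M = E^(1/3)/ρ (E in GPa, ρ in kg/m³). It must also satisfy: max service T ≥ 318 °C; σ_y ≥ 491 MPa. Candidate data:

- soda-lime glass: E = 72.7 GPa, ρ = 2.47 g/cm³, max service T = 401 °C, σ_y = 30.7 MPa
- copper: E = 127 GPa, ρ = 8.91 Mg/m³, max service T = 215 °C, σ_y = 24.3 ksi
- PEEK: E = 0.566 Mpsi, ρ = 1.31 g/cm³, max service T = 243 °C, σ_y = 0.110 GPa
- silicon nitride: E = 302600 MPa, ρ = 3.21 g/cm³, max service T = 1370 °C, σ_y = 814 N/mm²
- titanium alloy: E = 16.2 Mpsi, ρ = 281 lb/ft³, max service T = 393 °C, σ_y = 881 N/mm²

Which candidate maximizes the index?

silicon nitride

Screen on constraints: max service T ≥ 318 °C; σ_y ≥ 491 MPa. Survivors: silicon nitride, titanium alloy.
Convert each candidate to consistent units, then evaluate M:
  silicon nitride: E = 302.6 GPa, ρ = 3210 kg/m³
  titanium alloy: E = 111.7 GPa, ρ = 4501 kg/m³
  silicon nitride: M = 2.09×10⁻³
  titanium alloy: M = 1.07×10⁻³
Highest index: silicon nitride.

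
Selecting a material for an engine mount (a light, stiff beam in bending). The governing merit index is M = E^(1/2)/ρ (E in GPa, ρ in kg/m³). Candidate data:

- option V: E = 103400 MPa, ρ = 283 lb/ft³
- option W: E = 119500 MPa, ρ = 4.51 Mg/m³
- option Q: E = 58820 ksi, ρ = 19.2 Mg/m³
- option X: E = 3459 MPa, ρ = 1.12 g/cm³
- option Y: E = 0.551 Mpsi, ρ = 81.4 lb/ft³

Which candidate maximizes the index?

option W

Putting every candidate on a common basis:
  option V: E = 103.4 GPa, ρ = 4533 kg/m³
  option W: E = 119.5 GPa, ρ = 4510 kg/m³
  option Q: E = 405.5 GPa, ρ = 19200 kg/m³
  option X: E = 3.459 GPa, ρ = 1120 kg/m³
  option Y: E = 3.799 GPa, ρ = 1304 kg/m³
  option W: M = 2.42×10⁻³
  option V: M = 2.24×10⁻³
  option X: M = 1.66×10⁻³
  option Y: M = 1.49×10⁻³
  option Q: M = 1.05×10⁻³
Option W has the largest M.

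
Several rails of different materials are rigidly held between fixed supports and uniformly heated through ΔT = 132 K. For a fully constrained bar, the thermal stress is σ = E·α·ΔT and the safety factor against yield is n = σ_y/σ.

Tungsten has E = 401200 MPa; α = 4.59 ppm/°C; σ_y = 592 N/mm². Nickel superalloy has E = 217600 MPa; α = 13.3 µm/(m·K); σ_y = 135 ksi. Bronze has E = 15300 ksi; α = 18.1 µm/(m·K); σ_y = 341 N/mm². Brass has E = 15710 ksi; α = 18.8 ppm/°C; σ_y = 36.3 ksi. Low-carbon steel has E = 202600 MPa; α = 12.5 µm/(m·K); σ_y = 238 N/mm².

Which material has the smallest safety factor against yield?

Converting E to GPa, α to ×10⁻⁶/K, σ_y to MPa, then σ and n for each:
  tungsten: E = 401.2, α = 4.59, σ_y = 592.0 → σ = 243 MPa, n = 2.44
  nickel superalloy: E = 217.6, α = 13.3, σ_y = 930.8 → σ = 382 MPa, n = 2.44
  bronze: E = 105.5, α = 18.1, σ_y = 341.0 → σ = 252 MPa, n = 1.35
  brass: E = 108.3, α = 18.8, σ_y = 250.3 → σ = 269 MPa, n = 0.931
  low-carbon steel: E = 202.6, α = 12.5, σ_y = 238.0 → σ = 334 MPa, n = 0.712
Smallest n: low-carbon steel with n = 0.712.

low-carbon steel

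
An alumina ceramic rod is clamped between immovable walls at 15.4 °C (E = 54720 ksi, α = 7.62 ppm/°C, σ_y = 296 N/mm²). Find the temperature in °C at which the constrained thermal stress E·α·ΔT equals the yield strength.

118 °C

E = 54720 ksi = 377.3 GPa.
σ_y = 296 N/mm² = 296.0 MPa.
E·α·ΔT = 296.0 MPa ⇒ ΔT = 296.0 / (377.3×10³ × 7.62×10⁻⁶) = 103.0 K.
T = 15.4 + 103.0 = 118.4 °C.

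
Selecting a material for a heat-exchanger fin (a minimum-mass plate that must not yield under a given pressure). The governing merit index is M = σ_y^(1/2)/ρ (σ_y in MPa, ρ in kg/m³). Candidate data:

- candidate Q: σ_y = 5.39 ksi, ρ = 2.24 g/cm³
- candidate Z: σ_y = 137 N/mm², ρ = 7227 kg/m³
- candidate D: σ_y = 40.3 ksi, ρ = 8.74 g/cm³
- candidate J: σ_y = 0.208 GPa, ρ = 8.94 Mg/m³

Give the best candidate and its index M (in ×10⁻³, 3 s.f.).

candidate Q, M = 2.72×10⁻³

Putting every candidate on a common basis:
  candidate Q: σ_y = 37.16 MPa, ρ = 2240 kg/m³
  candidate Z: σ_y = 137.0 MPa, ρ = 7227 kg/m³
  candidate D: σ_y = 277.9 MPa, ρ = 8740 kg/m³
  candidate J: σ_y = 208.0 MPa, ρ = 8940 kg/m³
  candidate Q: M = 2.72×10⁻³
  candidate D: M = 1.91×10⁻³
  candidate Z: M = 1.62×10⁻³
  candidate J: M = 1.61×10⁻³
Candidate Q ranks first.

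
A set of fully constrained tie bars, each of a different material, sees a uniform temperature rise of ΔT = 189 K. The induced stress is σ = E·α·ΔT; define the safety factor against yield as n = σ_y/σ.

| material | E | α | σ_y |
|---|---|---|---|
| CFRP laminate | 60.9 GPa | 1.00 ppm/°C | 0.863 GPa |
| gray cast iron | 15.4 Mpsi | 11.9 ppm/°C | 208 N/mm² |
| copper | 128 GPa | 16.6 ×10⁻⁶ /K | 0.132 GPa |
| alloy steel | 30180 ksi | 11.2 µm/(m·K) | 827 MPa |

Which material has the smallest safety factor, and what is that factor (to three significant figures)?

With everything in SI (GPa, ×10⁻⁶/K, MPa):
  CFRP laminate: E = 60.90, α = 1.00, σ_y = 863.0 → σ = 11.5 MPa, n = 75.0
  gray cast iron: E = 106.2, α = 11.9, σ_y = 208.0 → σ = 239 MPa, n = 0.871
  copper: E = 128.0, α = 16.6, σ_y = 132.0 → σ = 402 MPa, n = 0.329
  alloy steel: E = 208.1, α = 11.2, σ_y = 827.0 → σ = 440 MPa, n = 1.88
The minimum is copper at n = 0.329.

copper, n = 0.329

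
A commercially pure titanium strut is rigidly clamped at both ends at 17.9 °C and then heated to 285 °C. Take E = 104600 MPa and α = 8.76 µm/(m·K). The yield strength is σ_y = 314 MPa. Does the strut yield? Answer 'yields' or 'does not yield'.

E = 104600 MPa = 104.6 GPa.
ΔT = 267.1 K. Constrained thermal stress σ = E·α·ΔT = 104.6×10³ MPa × 8.76×10⁻⁶ × 267.1 = 245 MPa (compressive).
Compare to σ_y = 314 MPa: σ < σ_y, so it does not yield.

does not yield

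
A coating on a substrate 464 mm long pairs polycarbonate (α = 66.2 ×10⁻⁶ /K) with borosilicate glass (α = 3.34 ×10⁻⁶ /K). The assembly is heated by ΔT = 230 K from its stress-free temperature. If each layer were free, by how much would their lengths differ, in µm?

Δα = |66.2 − 3.34|×10⁻⁶/K = 62.9×10⁻⁶/K.
ΔL_mismatch = Δα·L·ΔT = 62.9×10⁻⁶ × 464.0 mm × 230.0 K = 6710 µm.

6710 µm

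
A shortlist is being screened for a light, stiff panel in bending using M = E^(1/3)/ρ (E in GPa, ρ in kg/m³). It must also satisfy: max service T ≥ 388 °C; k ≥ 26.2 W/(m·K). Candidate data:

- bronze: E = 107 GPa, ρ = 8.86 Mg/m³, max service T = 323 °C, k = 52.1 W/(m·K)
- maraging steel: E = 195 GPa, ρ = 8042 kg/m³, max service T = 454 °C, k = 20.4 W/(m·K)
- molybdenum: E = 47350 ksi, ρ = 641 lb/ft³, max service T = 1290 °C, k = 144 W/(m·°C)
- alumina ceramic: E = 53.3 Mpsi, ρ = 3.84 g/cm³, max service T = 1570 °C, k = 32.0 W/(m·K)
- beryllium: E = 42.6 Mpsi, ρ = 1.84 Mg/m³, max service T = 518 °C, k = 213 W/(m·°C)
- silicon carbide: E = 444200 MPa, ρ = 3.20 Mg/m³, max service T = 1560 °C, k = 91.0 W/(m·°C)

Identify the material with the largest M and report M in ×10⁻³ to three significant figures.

beryllium, M = 3.61×10⁻³

Screen on constraints: max service T ≥ 388 °C; k ≥ 26.2 W/(m·K). Survivors: molybdenum, alumina ceramic, beryllium, silicon carbide.
Convert each candidate to consistent units, then evaluate M:
  molybdenum: E = 326.5 GPa, ρ = 10270 kg/m³
  alumina ceramic: E = 367.5 GPa, ρ = 3840 kg/m³
  beryllium: E = 293.7 GPa, ρ = 1840 kg/m³
  silicon carbide: E = 444.2 GPa, ρ = 3200 kg/m³
  beryllium: M = 3.61×10⁻³
  silicon carbide: M = 2.38×10⁻³
  alumina ceramic: M = 1.87×10⁻³
  molybdenum: M = 0.671×10⁻³
Beryllium ranks first.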